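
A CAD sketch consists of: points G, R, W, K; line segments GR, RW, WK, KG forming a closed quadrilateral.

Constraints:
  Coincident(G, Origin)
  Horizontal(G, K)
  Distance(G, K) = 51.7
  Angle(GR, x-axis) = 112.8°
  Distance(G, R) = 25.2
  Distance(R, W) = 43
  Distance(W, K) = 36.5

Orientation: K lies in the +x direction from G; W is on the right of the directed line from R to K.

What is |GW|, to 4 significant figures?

19.84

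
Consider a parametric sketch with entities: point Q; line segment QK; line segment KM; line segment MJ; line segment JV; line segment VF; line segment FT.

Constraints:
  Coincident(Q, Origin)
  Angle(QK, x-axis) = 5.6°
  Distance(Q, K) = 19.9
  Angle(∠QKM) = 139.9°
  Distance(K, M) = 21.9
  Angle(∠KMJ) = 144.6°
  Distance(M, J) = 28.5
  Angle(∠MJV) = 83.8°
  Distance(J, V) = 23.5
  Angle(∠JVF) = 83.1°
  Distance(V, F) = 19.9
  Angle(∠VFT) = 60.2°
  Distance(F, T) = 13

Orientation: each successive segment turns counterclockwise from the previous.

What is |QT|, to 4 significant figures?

44.45

∠JVF = 83.1° gives VF at -85.80° from the x-axis; with |VF| = 19.9, F = (17.49, 27.03). ∠VFT = 60.2° gives FT at 34.00° from the x-axis; with |FT| = 13.0, T = (28.27, 34.30). Then |QT| = |T − Q| = 44.45.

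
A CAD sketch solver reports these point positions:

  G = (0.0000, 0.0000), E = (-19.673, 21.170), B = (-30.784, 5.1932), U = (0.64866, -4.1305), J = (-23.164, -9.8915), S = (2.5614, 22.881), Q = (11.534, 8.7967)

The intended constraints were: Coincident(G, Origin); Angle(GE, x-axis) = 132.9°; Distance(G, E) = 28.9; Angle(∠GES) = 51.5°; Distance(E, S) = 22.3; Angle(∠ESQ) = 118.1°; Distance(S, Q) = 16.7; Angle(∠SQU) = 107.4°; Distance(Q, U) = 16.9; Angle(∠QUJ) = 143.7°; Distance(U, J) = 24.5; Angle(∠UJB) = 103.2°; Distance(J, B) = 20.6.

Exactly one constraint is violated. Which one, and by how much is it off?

Distance(J, B) = 20.6 — off by 3.70.

G = (0.00, 0.00) ✓; GE at 132.9° ✓; |GE| = 28.90 ✓; ∠GES = 51.50° ✓; |ES| = 22.30 ✓; ∠ESQ = 118.1° ✓; |SQ| = 16.70 ✓; ∠SQU = 107.4° ✓; |QU| = 16.90 ✓; ∠QUJ = 143.7° ✓; |UJ| = 24.50 ✓; ∠UJB = 103.2° ✓; |JB| = 16.90 ✗.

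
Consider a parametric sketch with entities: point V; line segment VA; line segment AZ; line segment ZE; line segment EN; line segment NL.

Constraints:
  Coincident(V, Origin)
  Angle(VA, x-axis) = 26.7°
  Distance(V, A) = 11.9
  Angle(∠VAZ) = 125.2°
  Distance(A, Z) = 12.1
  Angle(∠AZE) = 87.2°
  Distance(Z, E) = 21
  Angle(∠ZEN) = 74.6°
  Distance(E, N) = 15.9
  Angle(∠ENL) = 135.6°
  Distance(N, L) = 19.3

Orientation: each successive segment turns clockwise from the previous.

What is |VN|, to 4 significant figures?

6.892

V is at the origin; VA runs at 26.7° with length 11.9, so A = (10.63, 5.347). ∠VAZ = 125.2° gives AZ at -28.10° from the x-axis; with |AZ| = 12.1, Z = (21.30, -0.3523). ∠AZE = 87.2° gives ZE at -120.9° from the x-axis; with |ZE| = 21.0, E = (10.52, -18.37). ∠ZEN = 74.6° gives EN at 133.7° from the x-axis; with |EN| = 15.9, N = (-0.4645, -6.877). Then |VN| = |N − V| = 6.892.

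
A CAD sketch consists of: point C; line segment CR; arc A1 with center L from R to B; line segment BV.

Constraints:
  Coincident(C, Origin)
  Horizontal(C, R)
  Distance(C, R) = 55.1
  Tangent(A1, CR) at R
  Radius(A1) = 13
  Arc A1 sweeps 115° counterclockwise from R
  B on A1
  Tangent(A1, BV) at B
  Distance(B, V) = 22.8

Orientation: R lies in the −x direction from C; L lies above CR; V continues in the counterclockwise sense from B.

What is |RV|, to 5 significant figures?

39.217

On A1, R sits at bearing -90° from L; a 115° counterclockwise sweep puts B at bearing 25°, so B = L + 13.0·(cos 25°, sin 25°) = (-43.318, 18.494). A1 meets BV tangentially, so LB is at right angles to BV, so BV runs along (−sin 25°, cos 25°); with |BV| = 22.8, V = (-52.954, 39.158). Then |RV| = |V − R| = 39.217.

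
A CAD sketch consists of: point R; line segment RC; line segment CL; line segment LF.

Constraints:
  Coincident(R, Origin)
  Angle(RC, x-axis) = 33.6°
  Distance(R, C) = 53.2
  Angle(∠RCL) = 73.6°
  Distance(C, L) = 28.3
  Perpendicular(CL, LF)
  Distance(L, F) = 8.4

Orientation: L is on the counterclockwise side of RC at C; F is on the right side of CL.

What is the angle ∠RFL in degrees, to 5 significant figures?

12.595°

R is at the origin; RC runs at 33.6° with length 53.2, so C = 53.2·(cos 33.6°, sin 33.6°) = (44.311, 29.440). ∠RCL = 73.6°, so CL runs at 33.6° + (180° − 73.6°) = 140.00° from the x-axis; with |CL| = 28.3, L = C + 28.3·(cos 140.00°, sin 140.00°) = (22.632, 47.631). The perpendicularity gives LF at right angles to CL; with |LF| = 8.4 on the right of CL, F = L + 8.4·(0.64279, 0.76604) = (28.032, 54.066). Then cos ∠RFL = FR·FL / (|FR||FL|), giving 12.595°.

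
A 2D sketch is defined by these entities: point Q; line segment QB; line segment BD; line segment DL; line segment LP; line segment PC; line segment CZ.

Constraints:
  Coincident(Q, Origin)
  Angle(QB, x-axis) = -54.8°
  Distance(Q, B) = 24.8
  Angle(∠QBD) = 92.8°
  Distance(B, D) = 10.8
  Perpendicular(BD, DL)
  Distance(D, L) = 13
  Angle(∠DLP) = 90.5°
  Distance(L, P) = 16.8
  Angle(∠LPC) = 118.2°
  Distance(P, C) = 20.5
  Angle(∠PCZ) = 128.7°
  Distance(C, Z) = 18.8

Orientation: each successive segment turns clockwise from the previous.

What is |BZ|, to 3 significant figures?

23.8

Q is at the origin; QB runs at -54.8° with length 24.8, so B = (14.3, -20.3). ∠QBD = 92.8° gives BD at -142° from the x-axis; with |BD| = 10.8, D = (5.79, -26.9). The perpendicularity gives DL at right angles to BD, so DL runs at 128°; with |DL| = 13.0, L = (-2.22, -16.7). ∠DLP = 90.5° gives LP at 38.5° from the x-axis; with |LP| = 16.8, P = (10.9, -6.21). ∠LPC = 118.2° gives PC at -23.3° from the x-axis; with |PC| = 20.5, C = (29.8, -14.3). ∠PCZ = 128.7° gives CZ at -74.6° from the x-axis; with |CZ| = 18.8, Z = (34.7, -32.4). Then |BZ| = |Z − B| = 23.8.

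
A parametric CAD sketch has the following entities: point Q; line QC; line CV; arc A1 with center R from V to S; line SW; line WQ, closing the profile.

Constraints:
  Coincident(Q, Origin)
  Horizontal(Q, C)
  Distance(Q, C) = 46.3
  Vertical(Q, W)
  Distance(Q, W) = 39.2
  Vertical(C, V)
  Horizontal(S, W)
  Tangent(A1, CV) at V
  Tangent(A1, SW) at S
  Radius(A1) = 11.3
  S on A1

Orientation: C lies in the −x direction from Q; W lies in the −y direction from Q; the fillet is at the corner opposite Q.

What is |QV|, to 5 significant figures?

54.056

Q is at the origin; QC is horizontal with |QC| = 46.3 and C on the −x side, so C = (-46.300, 0.0000). QW is vertical with |QW| = 39.2 and W on the −y side, so W = (0.0000, -39.200). The virtual corner opposite Q is at (-46.300, -39.200). Tangency of A1 to CV means the radius RV is perpendicular to CV and A1 meets SW tangentially, so RS is at right angles to SW, with radius 11.3, so the center R sits 11.3 in from both sides at R = (-35.000, -27.900). That places the tangent points at V = (-46.300, -27.900) on CV and S = (-35.000, -39.200) on SW. Then |QV| = |V − Q| = 54.056.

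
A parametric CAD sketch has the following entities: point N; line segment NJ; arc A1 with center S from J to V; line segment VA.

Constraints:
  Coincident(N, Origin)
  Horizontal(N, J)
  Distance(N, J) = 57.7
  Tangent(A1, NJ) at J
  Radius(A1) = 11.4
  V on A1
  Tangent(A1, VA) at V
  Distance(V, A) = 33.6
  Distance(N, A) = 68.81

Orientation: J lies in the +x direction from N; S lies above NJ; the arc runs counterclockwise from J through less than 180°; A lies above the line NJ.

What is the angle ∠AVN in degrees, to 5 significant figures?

74.463°

Checks: ∠(SJ, JN) = 90.00° ✓; |SJ| = 11.40 ✓; |SV| = 11.40 ✓; ∠(SV, VA) = 90.00° ✓; |VA| = 33.60 ✓; |NA| = 68.81 ✓.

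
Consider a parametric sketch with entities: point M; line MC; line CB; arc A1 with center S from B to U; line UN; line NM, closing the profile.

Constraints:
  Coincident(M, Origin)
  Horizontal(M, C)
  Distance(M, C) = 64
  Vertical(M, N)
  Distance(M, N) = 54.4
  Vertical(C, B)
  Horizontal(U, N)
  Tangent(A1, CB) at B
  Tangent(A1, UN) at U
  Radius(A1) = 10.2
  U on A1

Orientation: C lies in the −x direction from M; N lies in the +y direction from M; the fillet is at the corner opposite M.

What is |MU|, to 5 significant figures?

76.510

M is at the origin; MC is horizontal with |MC| = 64.0 and C on the −x side, so C = (-64.000, 0.0000). M and N share the same x with |MN| = 54.4 and N on the +y side, so N = (0.0000, 54.400). The virtual corner opposite M is at (-64.000, 54.400). A1 meets CB tangentially, so SB is at right angles to CB and tangency of A1 to UN means the radius SU is perpendicular to UN, with radius 10.2, so the center S sits 10.2 in from both sides at S = (-53.800, 44.200). That places the tangent points at B = (-64.000, 44.200) on CB and U = (-53.800, 54.400) on UN. Then |MU| = |U − M| = 76.510.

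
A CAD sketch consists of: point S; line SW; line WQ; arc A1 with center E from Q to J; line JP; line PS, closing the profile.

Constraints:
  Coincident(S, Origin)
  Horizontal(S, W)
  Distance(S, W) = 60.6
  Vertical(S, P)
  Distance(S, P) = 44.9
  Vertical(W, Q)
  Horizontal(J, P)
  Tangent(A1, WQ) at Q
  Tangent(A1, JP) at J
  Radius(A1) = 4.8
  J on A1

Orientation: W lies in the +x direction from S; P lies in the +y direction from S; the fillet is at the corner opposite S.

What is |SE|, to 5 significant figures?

68.714

S is at the origin; S and W share the same y with |SW| = 60.6 and W on the +x side, so W = (60.600, 0.0000). S and P share the same x with |SP| = 44.9 and P on the +y side, so P = (0.0000, 44.900). The virtual corner opposite S is at (60.600, 44.900). Tangency of A1 to WQ means the radius EQ is perpendicular to WQ and since A1 is tangent to JP there, EJ ⟂ JP, with radius 4.8, so the center E sits 4.8 in from both sides at E = (55.800, 40.100). Then |SE| = |E − S| = 68.714.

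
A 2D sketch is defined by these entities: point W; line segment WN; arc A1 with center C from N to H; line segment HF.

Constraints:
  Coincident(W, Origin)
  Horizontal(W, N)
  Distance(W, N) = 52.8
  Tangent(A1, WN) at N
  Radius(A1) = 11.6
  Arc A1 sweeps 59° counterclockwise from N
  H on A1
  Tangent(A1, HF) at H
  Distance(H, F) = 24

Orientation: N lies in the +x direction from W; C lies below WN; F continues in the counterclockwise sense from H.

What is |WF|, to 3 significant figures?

40.2

W is at the origin; W and N share the same y with |WN| = 52.8 and N on the +x side, so N = (52.8, 0.00). A1 meets WN tangentially, so CN is at right angles to WN, so C = N + (0, -11.6) = (52.8, -11.6). On A1, N sits at bearing 90° from C; a 59° counterclockwise sweep puts H at bearing 149°, so H = C + 11.6·(cos 149°, sin 149°) = (42.9, -5.63). Tangency of A1 to HF means the radius CH is perpendicular to HF, so HF runs along (−sin 149°, cos 149°); with |HF| = 24.0, F = (30.5, -26.2). Then |WF| = |F − W| = 40.2.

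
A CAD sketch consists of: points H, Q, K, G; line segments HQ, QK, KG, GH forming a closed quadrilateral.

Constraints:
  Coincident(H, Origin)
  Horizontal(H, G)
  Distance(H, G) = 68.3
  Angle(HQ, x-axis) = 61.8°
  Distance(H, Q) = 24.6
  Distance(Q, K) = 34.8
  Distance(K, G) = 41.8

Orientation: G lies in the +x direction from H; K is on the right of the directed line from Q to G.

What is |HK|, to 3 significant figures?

29.1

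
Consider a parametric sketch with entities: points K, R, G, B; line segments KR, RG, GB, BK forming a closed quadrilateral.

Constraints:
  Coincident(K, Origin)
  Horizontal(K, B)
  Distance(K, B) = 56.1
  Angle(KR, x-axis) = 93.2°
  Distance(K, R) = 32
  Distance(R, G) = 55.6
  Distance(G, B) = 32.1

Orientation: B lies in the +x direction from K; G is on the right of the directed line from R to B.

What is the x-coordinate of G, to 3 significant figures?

27.8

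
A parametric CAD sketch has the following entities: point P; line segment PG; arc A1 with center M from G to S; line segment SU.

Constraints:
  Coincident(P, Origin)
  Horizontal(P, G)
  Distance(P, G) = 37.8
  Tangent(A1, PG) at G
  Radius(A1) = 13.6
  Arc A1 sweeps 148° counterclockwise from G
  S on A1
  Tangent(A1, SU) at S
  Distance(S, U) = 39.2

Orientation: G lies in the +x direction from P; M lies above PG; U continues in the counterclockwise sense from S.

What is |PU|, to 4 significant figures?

47.39

P is at the origin; P and G share the same y with |PG| = 37.8 and G on the +x side, so G = (37.80, 0.000). A1 meets PG tangentially, so MG is at right angles to PG, so M = G + (0, 13.6) = (37.80, 13.60). On A1, G sits at bearing -90° from M; a 148° counterclockwise sweep puts S at bearing 58°, so S = M + 13.6·(cos 58°, sin 58°) = (45.01, 25.13). Since A1 is tangent to SU there, MS ⟂ SU, so SU runs along (−sin 58°, cos 58°); with |SU| = 39.2, U = (11.76, 45.91). Then |PU| = |U − P| = 47.39.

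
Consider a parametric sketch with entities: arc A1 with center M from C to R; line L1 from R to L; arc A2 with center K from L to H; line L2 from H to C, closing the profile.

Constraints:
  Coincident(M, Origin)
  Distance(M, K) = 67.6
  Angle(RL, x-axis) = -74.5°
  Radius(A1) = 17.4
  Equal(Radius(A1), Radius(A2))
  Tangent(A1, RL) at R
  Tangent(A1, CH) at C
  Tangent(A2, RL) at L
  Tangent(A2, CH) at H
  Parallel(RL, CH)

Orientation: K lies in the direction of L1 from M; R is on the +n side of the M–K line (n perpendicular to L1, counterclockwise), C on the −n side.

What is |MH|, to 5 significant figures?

69.803

The slot axis is L1's direction at -74.5°, so u = (cos -74.5°, sin -74.5°) = (0.26724, -0.96363) and n = (−sin -74.5°, cos -74.5°) = (0.96363, 0.26724). M is at the origin and K lies 67.6 along u from M, so K = 67.6·u = (18.065, -65.141). Tangency of A1 to both parallel lines with radius 17.4 puts R and C at M ± 17.4·n: R = (16.767, 4.6499), C = (-16.767, -4.6499). Equal radii place L and H the same way about K: L = K + 17.4·n = (34.832, -60.491), H = K − 17.4·n = (1.2981, -69.791). Then |MH| = |H − M| = 69.803.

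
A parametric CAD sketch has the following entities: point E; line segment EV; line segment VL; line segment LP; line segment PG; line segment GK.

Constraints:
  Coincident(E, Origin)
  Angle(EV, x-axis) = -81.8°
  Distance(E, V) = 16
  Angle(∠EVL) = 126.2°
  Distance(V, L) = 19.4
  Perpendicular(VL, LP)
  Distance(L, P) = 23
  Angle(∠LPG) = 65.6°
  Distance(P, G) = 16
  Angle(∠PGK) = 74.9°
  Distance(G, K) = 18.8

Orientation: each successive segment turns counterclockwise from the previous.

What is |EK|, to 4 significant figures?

28.46

∠LPG = 65.6° gives PG at 176.4° from the x-axis; with |PG| = 16.0, G = (14.24, -3.632). ∠PGK = 74.9° gives GK at -78.50° from the x-axis; with |GK| = 18.8, K = (17.99, -22.05). Then |EK| = |K − E| = 28.46.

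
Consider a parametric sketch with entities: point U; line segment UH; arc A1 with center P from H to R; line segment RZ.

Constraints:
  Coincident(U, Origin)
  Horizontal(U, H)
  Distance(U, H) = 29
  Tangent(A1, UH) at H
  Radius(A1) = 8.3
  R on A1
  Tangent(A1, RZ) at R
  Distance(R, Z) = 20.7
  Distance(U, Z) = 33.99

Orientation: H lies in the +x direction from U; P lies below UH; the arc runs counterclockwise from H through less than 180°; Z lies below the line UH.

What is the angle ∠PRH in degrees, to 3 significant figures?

47.5°

Checks: |PH| = 8.300 ✓; |PR| = 8.300 ✓; ∠(PR, RZ) = 90.00° ✓; |RZ| = 20.70 ✓; |UZ| = 33.99 ✓.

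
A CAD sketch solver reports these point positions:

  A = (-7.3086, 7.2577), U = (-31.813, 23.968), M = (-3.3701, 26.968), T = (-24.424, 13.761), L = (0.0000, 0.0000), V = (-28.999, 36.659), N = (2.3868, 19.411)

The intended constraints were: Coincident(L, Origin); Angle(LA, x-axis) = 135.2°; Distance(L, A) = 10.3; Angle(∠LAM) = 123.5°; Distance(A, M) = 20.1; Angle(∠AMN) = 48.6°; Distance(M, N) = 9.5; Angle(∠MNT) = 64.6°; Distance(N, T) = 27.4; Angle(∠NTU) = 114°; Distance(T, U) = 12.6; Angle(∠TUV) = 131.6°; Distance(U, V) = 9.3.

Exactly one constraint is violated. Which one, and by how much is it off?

Distance(U, V) = 9.3 — off by 3.70.

L = (0.00, 0.00) ✓; LA at 135.2° ✓; |LA| = 10.30 ✓; ∠LAM = 123.5° ✓; |AM| = 20.10 ✓; ∠AMN = 48.60° ✓; |MN| = 9.500 ✓; ∠MNT = 64.60° ✓; |NT| = 27.40 ✓; ∠NTU = 114.0° ✓; |TU| = 12.60 ✓; ∠TUV = 131.6° ✓; |UV| = 13.00 ✗.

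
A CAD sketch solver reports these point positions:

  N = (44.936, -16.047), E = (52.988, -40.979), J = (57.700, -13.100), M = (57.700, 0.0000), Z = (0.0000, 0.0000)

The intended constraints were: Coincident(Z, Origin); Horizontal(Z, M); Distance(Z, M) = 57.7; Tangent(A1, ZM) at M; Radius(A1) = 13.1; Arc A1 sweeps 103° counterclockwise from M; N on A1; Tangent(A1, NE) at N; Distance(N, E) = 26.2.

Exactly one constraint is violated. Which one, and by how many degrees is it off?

Tangent(A1, NE) at N — off by 4.90°.

Z = (0.00, 0.00) ✓; Z.y = 0.00, M.y = 0.00 ✓; |ZM| = 57.70 ✓; ∠(JM, MZ) = 90.00° ✓; |JM| = 13.10 ✓; bearing(J→N) − bearing(J→M) = 103.0° ✓; |JN| = 13.10 ✓; ∠(JN, NE) = 85.10° ✗; |NE| = 26.20 ✓.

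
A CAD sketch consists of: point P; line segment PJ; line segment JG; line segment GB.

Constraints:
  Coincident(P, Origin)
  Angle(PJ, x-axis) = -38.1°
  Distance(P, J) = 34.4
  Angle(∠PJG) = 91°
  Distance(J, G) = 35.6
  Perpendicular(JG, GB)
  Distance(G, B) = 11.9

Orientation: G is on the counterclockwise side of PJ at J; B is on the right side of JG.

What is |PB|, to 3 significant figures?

58.8

P is at the origin; PJ runs at -38.1° with length 34.4, so J = 34.4·(cos -38.1°, sin -38.1°) = (27.1, -21.2). ∠PJG = 91.0°, so JG runs at -38.1° + (180° − 91.0°) = 50.9° from the x-axis; with |JG| = 35.6, G = J + 35.6·(cos 50.9°, sin 50.9°) = (49.5, 6.40). JG ⟂ GB; with |GB| = 11.9 on the right of JG, B = G + 11.9·(0.776, -0.631) = (58.8, -1.10). Then |PB| = |B − P| = 58.8.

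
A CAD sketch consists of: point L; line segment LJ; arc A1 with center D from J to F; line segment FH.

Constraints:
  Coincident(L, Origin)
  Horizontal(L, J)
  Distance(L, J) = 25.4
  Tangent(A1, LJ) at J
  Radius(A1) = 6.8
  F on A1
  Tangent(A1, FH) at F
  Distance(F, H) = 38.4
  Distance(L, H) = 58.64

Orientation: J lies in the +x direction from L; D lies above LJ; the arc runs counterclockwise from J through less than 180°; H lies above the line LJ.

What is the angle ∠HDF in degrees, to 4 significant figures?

79.96°

Checks: L.y = 0.00, J.y = 0.00 ✓; |DF| = 6.800 ✓; ∠(DF, FH) = 90.00° ✓; |FH| = 38.40 ✓; |LH| = 58.64 ✓.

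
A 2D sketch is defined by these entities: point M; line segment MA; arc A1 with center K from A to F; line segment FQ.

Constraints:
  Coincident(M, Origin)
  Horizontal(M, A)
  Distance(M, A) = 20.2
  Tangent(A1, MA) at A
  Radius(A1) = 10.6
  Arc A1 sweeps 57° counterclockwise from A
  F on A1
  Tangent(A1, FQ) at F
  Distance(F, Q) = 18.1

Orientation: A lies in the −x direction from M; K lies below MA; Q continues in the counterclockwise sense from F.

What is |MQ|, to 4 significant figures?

43.79

M is at the origin; MA is horizontal with |MA| = 20.2 and A on the −x side, so A = (-20.20, 0.000). The tangent condition forces KA to be normal to MA, so K = A + (0, -10.6) = (-20.20, -10.60). On A1, A sits at bearing 90° from K; a 57° counterclockwise sweep puts F at bearing 147°, so F = K + 10.6·(cos 147°, sin 147°) = (-29.09, -4.827). A1 meets FQ tangentially, so KF is at right angles to FQ, so FQ runs along (−sin 147°, cos 147°); with |FQ| = 18.1, Q = (-38.95, -20.01). Then |MQ| = |Q − M| = 43.79.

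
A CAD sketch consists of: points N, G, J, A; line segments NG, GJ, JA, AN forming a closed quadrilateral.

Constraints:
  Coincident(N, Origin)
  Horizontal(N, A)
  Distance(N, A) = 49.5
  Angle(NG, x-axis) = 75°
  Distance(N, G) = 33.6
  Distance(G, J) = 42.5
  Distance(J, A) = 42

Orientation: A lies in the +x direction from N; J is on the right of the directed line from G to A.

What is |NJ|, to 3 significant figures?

13.3

Checks: |GJ| = 42.50 ✓; |JA| = 42.00 ✓.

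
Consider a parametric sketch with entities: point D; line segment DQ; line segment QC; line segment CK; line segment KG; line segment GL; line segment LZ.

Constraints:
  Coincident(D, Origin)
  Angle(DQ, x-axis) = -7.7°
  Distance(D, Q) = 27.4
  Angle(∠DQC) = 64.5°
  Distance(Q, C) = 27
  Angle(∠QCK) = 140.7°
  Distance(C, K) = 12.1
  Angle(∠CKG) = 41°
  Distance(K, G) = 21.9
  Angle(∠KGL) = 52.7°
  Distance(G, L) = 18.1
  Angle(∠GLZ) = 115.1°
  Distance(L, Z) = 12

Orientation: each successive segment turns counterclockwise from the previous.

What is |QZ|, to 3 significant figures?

37.0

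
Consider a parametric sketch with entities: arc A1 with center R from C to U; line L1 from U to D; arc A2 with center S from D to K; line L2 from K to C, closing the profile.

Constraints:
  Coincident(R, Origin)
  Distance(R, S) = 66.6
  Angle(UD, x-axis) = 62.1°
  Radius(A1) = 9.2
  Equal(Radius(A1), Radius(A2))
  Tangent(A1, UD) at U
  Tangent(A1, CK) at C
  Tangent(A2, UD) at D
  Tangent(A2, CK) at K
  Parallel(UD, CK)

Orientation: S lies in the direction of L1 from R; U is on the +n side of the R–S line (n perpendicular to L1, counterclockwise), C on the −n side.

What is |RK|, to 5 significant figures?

67.232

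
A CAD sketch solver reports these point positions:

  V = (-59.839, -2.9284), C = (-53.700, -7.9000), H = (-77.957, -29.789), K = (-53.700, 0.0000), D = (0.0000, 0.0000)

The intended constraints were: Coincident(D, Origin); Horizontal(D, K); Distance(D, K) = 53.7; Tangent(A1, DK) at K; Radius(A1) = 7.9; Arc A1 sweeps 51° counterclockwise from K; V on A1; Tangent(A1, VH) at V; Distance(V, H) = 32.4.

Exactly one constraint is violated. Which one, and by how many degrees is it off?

Tangent(A1, VH) at V — off by 5.00°.

D = (0.00, 0.00) ✓; D.y = 0.00, K.y = 0.00 ✓; |DK| = 53.70 ✓; ∠(CK, KD) = 90.00° ✓; |CK| = 7.900 ✓; bearing(C→V) − bearing(C→K) = 51.00° ✓; |CV| = 7.900 ✓; ∠(CV, VH) = 85.00° ✗; |VH| = 32.40 ✓.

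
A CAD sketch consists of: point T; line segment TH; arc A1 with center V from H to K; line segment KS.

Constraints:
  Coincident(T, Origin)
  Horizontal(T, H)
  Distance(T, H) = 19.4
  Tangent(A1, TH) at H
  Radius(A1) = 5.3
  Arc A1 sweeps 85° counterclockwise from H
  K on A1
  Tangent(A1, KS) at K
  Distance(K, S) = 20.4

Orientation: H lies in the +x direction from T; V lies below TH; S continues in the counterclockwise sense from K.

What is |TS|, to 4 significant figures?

28.02

T is at the origin; TH is horizontal with |TH| = 19.4 and H on the +x side, so H = (19.40, 0.000). Since A1 is tangent to TH there, VH ⟂ TH, so V = H + (0, -5.3) = (19.40, -5.300). On A1, H sits at bearing 90° from V; an 85° counterclockwise sweep puts K at bearing 175°, so K = V + 5.3·(cos 175°, sin 175°) = (14.12, -4.838). Since A1 is tangent to KS there, VK ⟂ KS, so KS runs along (−sin 175°, cos 175°); with |KS| = 20.4, S = (12.34, -25.16). Then |TS| = |S − T| = 28.02.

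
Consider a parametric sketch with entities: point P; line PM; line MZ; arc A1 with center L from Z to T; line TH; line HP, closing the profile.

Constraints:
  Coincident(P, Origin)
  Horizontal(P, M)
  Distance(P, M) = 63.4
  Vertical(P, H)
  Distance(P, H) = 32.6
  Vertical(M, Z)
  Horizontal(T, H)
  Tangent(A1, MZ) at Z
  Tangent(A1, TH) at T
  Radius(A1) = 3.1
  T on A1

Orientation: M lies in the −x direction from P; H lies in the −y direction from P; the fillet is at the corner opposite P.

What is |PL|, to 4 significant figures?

67.13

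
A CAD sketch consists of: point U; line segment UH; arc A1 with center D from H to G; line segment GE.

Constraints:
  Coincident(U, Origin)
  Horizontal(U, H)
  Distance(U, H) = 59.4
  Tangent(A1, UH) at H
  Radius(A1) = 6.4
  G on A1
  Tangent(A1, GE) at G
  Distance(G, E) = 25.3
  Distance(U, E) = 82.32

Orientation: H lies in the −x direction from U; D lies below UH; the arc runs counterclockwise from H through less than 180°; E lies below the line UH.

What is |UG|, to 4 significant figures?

64.78

Checks: |DG| = 6.400 ✓; ∠(DG, GE) = 90.00° ✓; |GE| = 25.30 ✓; |UE| = 82.32 ✓.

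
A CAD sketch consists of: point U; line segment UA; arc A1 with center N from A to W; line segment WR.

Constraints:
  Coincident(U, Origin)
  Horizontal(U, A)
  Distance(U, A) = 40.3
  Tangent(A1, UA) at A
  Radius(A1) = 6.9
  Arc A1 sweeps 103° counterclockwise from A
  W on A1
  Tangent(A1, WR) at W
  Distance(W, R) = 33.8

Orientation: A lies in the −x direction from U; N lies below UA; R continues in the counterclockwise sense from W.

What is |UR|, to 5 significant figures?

57.155

On A1, A sits at bearing 90° from N; a 103° counterclockwise sweep puts W at bearing 193°, so W = N + 6.9·(cos 193°, sin 193°) = (-47.023, -8.4522). The tangent condition forces NW to be normal to WR, so WR runs along (−sin 193°, cos 193°); with |WR| = 33.8, R = (-39.420, -41.386). Then |UR| = |R − U| = 57.155.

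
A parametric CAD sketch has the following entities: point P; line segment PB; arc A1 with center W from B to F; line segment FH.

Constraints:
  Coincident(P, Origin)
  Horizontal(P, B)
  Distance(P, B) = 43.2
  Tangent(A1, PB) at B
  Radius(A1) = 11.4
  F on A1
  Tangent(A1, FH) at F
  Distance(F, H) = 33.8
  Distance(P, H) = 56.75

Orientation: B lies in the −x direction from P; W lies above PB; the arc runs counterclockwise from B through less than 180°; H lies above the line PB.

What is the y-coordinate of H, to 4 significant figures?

45.75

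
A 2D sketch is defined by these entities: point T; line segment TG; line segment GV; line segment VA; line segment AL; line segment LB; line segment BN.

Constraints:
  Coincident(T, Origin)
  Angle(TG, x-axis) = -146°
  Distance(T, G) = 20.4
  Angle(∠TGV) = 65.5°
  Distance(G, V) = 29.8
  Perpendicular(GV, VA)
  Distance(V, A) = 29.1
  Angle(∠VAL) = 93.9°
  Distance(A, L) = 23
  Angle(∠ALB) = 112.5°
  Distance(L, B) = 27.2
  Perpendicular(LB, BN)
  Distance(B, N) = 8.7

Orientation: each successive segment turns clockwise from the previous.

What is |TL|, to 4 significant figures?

12.21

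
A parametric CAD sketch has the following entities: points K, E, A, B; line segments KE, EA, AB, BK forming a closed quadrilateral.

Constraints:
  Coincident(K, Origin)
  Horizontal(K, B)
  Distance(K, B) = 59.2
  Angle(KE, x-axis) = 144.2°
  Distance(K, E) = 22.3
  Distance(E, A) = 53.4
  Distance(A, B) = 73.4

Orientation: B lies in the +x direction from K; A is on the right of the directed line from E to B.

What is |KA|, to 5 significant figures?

38.452

K is at the origin; KB is horizontal with |KB| = 59.2 and B in +x, so B = (59.2, 0). KE runs at 144.2° with |KE| = 22.3, so E = (-18.087, 13.045). A is determined by |EA| = 53.4 and |AB| = 73.4 together: it lies at the intersection of circle(E, 53.4) and circle(B, 73.4). With |EB| = 78.380, the foot of the radical line on EB is 23.012 from E and the perpendicular offset is √(53.4² − 23.012²) = 48.187. Taking the right-of-EB solution: A = (-3.4150, -38.300).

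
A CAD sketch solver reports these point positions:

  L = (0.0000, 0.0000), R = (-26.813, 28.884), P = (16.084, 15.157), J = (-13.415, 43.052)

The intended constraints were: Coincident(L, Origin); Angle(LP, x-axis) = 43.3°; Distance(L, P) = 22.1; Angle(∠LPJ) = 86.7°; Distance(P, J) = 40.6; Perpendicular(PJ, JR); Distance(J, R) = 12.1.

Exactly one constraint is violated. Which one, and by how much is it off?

Distance(J, R) = 12.1 — off by 7.40.

L = (0.00, 0.00) ✓; LP at 43.30° ✓; |LP| = 22.10 ✓; ∠LPJ = 86.70° ✓; |PJ| = 40.60 ✓; ∠(PJ, JR) = 90.00° ✓; |JR| = 19.50 ✗.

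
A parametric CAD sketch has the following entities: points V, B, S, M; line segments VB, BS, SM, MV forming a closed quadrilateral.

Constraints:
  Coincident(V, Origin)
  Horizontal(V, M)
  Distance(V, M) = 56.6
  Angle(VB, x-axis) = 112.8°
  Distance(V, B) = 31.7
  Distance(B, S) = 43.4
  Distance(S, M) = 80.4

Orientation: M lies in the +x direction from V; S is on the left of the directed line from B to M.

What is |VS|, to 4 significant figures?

66.89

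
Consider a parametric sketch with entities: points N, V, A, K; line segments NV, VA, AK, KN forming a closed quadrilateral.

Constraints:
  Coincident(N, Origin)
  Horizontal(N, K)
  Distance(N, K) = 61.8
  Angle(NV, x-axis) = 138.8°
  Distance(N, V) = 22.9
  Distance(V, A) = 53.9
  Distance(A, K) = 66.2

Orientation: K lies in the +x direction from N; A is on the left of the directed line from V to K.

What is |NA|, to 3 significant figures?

56.8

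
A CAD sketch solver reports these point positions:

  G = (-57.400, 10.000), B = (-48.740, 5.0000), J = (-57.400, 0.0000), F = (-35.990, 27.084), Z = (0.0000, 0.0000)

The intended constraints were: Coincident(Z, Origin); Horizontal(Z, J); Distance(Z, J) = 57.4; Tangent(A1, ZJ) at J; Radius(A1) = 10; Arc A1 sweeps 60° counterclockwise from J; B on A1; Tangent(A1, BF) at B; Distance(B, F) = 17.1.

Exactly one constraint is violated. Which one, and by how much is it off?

Distance(B, F) = 17.1 — off by 8.40.

Z = (0.00, 0.00) ✓; Z.y = 0.00, J.y = 0.00 ✓; |ZJ| = 57.40 ✓; ∠(GJ, JZ) = 90.00° ✓; |GJ| = 10.00 ✓; bearing(G→B) − bearing(G→J) = 60.00° ✓; |GB| = 10.00 ✓; ∠(GB, BF) = 90.00° ✓; |BF| = 25.50 ✗.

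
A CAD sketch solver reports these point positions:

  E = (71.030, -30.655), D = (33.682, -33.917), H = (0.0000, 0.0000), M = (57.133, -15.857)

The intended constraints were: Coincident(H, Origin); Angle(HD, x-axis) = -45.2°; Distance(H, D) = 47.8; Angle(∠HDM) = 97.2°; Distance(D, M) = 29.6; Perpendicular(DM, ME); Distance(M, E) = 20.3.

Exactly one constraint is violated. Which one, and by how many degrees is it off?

Perpendicular(DM, ME) — off by 5.60°.

H = (0.00, 0.00) ✓; HD at -45.20° ✓; |HD| = 47.80 ✓; ∠HDM = 97.20° ✓; |DM| = 29.60 ✓; ∠(DM, ME) = 84.40° ✗; |ME| = 20.30 ✓.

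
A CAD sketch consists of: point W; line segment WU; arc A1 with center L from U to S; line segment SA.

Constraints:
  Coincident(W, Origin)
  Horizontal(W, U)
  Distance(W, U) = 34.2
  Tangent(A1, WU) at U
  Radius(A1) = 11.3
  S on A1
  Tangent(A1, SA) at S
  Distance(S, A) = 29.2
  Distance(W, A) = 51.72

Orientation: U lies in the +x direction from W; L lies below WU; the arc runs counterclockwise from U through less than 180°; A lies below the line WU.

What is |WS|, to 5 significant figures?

27.009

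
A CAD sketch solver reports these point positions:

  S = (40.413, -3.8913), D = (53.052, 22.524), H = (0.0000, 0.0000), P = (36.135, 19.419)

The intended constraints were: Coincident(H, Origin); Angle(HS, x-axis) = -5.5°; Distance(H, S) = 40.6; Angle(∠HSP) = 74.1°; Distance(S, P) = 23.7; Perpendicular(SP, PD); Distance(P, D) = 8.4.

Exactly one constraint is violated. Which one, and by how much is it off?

Distance(P, D) = 8.4 — off by 8.80.

H = (0.00, 0.00) ✓; HS at -5.500° ✓; |HS| = 40.60 ✓; ∠HSP = 74.10° ✓; |SP| = 23.70 ✓; ∠(SP, PD) = 90.00° ✓; |PD| = 17.20 ✗.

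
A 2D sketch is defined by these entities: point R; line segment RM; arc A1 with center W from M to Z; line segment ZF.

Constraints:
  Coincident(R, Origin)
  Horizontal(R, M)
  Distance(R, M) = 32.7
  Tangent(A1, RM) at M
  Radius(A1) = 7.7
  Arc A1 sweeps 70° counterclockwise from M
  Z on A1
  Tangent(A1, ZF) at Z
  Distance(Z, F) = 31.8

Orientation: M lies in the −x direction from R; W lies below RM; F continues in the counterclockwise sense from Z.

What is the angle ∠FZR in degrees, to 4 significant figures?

117.2°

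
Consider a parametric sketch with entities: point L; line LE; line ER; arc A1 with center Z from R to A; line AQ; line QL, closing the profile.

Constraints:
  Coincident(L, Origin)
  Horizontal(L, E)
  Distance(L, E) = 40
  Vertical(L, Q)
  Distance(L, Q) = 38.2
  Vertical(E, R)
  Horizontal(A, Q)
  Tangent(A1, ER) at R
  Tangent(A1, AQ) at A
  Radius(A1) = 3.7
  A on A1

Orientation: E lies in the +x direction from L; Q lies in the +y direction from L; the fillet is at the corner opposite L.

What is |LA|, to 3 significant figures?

52.7

The virtual corner opposite L is at (40.0, 38.2). A1 meets ER tangentially, so ZR is at right angles to ER and A1 meets AQ tangentially, so ZA is at right angles to AQ, with radius 3.7, so the center Z sits 3.7 in from both sides at Z = (36.3, 34.5). That places the tangent points at R = (40.0, 34.5) on ER and A = (36.3, 38.2) on AQ. Then |LA| = |A − L| = 52.7.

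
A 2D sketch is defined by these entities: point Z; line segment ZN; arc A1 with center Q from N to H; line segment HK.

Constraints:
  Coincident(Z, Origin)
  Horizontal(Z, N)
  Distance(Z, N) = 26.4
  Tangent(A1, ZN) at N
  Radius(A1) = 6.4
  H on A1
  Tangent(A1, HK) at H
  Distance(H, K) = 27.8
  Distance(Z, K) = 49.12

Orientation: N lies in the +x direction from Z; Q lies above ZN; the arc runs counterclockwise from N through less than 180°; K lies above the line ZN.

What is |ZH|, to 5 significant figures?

33.226

Z is at the origin; ZN is horizontal with |ZN| = 26.4 and N on the +x side, so N = (26.400, 0.0000). A1 meets ZN tangentially, so QN is at right angles to ZN, so Q = N + (0, 6.4) = (26.400, 6.4000). Since QH ⟂ HK (tangency), |QK| = √(6.4² + 27.8²) = 28.527 regardless of where H sits on A1. So K lies on both circle(Z, 49.12) and circle(Q, 28.527); the above-ZN intersection is K = (36.214, 33.186). H is the foot of the tangent from K: H = (32.750, 5.6025).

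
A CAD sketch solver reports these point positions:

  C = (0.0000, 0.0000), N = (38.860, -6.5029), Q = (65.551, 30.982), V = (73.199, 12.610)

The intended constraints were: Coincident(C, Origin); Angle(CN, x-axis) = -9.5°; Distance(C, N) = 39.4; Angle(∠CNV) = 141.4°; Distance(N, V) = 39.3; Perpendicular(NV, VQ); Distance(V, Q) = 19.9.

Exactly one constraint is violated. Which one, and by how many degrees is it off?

Perpendicular(NV, VQ) — off by 6.50°.

C = (0.00, 0.00) ✓; CN at -9.500° ✓; |CN| = 39.40 ✓; ∠CNV = 141.4° ✓; |NV| = 39.30 ✓; ∠(NV, VQ) = 83.50° ✗; |VQ| = 19.90 ✓.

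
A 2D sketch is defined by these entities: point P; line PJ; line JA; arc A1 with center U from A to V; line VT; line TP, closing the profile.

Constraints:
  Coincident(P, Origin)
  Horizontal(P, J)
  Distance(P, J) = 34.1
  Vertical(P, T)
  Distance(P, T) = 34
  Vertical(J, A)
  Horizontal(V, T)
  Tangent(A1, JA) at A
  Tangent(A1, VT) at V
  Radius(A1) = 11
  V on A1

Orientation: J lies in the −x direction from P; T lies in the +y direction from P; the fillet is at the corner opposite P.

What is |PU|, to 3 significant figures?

32.6

P is at the origin; PJ is horizontal with |PJ| = 34.1 and J on the −x side, so J = (-34.1, 0.00). P and T share the same x with |PT| = 34.0 and T on the +y side, so T = (0.00, 34.0). The virtual corner opposite P is at (-34.1, 34.0). Since A1 is tangent to JA there, UA ⟂ JA and tangency of A1 to VT means the radius UV is perpendicular to VT, with radius 11.0, so the center U sits 11.0 in from both sides at U = (-23.1, 23.0). Then |PU| = |U − P| = 32.6.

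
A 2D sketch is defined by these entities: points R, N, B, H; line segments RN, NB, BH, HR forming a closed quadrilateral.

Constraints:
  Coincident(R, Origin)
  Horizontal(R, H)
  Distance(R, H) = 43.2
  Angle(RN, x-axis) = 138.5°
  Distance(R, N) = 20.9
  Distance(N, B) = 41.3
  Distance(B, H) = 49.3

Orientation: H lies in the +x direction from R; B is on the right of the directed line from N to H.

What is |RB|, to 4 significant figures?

24.26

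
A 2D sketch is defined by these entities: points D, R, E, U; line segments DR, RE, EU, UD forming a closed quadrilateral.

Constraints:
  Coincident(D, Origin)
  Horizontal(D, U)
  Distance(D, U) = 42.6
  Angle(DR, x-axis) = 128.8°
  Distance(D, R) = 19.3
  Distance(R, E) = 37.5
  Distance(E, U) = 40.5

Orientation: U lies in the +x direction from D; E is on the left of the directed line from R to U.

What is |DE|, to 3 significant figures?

39.5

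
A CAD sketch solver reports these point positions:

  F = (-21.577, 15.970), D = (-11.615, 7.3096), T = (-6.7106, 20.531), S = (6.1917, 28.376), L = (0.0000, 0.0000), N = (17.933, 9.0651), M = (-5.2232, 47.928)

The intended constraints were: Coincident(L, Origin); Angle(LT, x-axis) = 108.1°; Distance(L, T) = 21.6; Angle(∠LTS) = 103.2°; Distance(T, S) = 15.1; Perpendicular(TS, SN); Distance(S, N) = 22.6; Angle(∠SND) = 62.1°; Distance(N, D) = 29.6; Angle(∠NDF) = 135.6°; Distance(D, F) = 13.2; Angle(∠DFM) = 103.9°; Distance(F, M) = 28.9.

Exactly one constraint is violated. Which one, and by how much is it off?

Distance(F, M) = 28.9 — off by 7.00.

L = (0.00, 0.00) ✓; LT at 108.1° ✓; |LT| = 21.60 ✓; ∠LTS = 103.2° ✓; |TS| = 15.10 ✓; ∠(TS, SN) = 90.00° ✓; |SN| = 22.60 ✓; ∠SND = 62.10° ✓; |ND| = 29.60 ✓; ∠NDF = 135.6° ✓; |DF| = 13.20 ✓; ∠DFM = 103.9° ✓; |FM| = 35.90 ✗.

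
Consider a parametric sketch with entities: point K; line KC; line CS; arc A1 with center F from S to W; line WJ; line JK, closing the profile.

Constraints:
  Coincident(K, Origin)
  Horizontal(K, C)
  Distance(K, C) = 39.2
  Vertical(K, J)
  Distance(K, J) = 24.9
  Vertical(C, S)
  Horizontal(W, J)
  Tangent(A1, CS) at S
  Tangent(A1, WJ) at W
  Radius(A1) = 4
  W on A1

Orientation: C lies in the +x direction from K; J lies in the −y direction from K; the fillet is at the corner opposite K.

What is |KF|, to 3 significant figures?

40.9

K is at the origin; KC is horizontal with |KC| = 39.2 and C on the +x side, so C = (39.2, 0.00). K and J share the same x with |KJ| = 24.9 and J on the −y side, so J = (0.00, -24.9). The virtual corner opposite K is at (39.2, -24.9). Since A1 is tangent to CS there, FS ⟂ CS and A1 meets WJ tangentially, so FW is at right angles to WJ, with radius 4.0, so the center F sits 4.0 in from both sides at F = (35.2, -20.9). Then |KF| = |F − K| = 40.9.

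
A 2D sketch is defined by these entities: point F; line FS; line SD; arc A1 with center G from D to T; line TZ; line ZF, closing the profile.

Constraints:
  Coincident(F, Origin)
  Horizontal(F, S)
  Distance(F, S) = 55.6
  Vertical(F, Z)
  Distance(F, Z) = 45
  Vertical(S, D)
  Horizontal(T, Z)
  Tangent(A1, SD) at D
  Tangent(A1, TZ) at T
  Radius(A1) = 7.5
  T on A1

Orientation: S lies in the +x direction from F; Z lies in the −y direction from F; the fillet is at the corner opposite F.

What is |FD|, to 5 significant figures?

67.064

The virtual corner opposite F is at (55.600, -45.000). Tangency of A1 to SD means the radius GD is perpendicular to SD and the tangent condition forces GT to be normal to TZ, with radius 7.5, so the center G sits 7.5 in from both sides at G = (48.100, -37.500). That places the tangent points at D = (55.600, -37.500) on SD and T = (48.100, -45.000) on TZ. Then |FD| = |D − F| = 67.064.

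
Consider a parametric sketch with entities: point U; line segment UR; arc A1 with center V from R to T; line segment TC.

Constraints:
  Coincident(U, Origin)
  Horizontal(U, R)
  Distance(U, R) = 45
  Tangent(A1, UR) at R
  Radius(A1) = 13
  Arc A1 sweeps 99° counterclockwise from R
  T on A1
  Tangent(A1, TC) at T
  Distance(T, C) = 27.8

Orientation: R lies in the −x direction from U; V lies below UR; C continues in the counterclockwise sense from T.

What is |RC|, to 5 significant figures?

43.331

On A1, R sits at bearing 90° from V; a 99° counterclockwise sweep puts T at bearing 189°, so T = V + 13.0·(cos 189°, sin 189°) = (-57.840, -15.034). The tangent condition forces VT to be normal to TC, so TC runs along (−sin 189°, cos 189°); with |TC| = 27.8, C = (-53.491, -42.491). Then |RC| = |C − R| = 43.331.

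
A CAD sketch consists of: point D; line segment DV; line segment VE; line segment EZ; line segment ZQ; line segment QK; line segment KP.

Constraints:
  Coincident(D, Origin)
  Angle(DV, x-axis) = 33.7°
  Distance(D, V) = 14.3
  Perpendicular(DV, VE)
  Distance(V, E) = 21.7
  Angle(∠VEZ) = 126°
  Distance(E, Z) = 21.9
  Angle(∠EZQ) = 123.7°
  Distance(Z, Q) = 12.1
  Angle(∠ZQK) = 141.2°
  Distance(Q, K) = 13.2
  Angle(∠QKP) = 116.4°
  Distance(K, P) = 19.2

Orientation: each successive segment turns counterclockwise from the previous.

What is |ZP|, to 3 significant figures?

32.6

D is at the origin; DV runs at 33.7° with length 14.3, so V = (11.9, 7.93). DV is perpendicular to VE, so VE runs at 124°; with |VE| = 21.7, E = (-0.143, 26.0). ∠VEZ = 126.0° gives EZ at 178° from the x-axis; with |EZ| = 21.9, Z = (-22.0, 26.9). ∠EZQ = 123.7° gives ZQ at -126° from the x-axis; with |ZQ| = 12.1, Q = (-29.1, 17.1). ∠ZQK = 141.2° gives QK at -87.2° from the x-axis; with |QK| = 13.2, K = (-28.5, 3.89). ∠QKP = 116.4° gives KP at -23.6° from the x-axis; with |KP| = 19.2, P = (-10.9, -3.79). Then |ZP| = |P − Z| = 32.6.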